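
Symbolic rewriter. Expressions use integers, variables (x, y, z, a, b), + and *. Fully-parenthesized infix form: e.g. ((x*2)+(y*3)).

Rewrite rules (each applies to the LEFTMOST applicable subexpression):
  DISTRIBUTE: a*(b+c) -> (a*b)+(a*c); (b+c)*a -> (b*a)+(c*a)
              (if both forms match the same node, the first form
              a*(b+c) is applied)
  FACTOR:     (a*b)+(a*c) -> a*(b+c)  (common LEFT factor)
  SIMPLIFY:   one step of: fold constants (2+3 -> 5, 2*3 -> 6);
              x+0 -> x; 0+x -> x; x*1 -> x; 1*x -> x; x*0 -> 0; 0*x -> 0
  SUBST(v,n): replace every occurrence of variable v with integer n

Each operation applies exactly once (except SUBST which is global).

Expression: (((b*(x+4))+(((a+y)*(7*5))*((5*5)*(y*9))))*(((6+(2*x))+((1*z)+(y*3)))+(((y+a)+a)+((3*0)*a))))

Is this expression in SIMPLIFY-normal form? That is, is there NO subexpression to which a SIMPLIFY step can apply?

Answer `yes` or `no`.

Expression: (((b*(x+4))+(((a+y)*(7*5))*((5*5)*(y*9))))*(((6+(2*x))+((1*z)+(y*3)))+(((y+a)+a)+((3*0)*a))))
Scanning for simplifiable subexpressions (pre-order)...
  at root: (((b*(x+4))+(((a+y)*(7*5))*((5*5)*(y*9))))*(((6+(2*x))+((1*z)+(y*3)))+(((y+a)+a)+((3*0)*a)))) (not simplifiable)
  at L: ((b*(x+4))+(((a+y)*(7*5))*((5*5)*(y*9)))) (not simplifiable)
  at LL: (b*(x+4)) (not simplifiable)
  at LLR: (x+4) (not simplifiable)
  at LR: (((a+y)*(7*5))*((5*5)*(y*9))) (not simplifiable)
  at LRL: ((a+y)*(7*5)) (not simplifiable)
  at LRLL: (a+y) (not simplifiable)
  at LRLR: (7*5) (SIMPLIFIABLE)
  at LRR: ((5*5)*(y*9)) (not simplifiable)
  at LRRL: (5*5) (SIMPLIFIABLE)
  at LRRR: (y*9) (not simplifiable)
  at R: (((6+(2*x))+((1*z)+(y*3)))+(((y+a)+a)+((3*0)*a))) (not simplifiable)
  at RL: ((6+(2*x))+((1*z)+(y*3))) (not simplifiable)
  at RLL: (6+(2*x)) (not simplifiable)
  at RLLR: (2*x) (not simplifiable)
  at RLR: ((1*z)+(y*3)) (not simplifiable)
  at RLRL: (1*z) (SIMPLIFIABLE)
  at RLRR: (y*3) (not simplifiable)
  at RR: (((y+a)+a)+((3*0)*a)) (not simplifiable)
  at RRL: ((y+a)+a) (not simplifiable)
  at RRLL: (y+a) (not simplifiable)
  at RRR: ((3*0)*a) (not simplifiable)
  at RRRL: (3*0) (SIMPLIFIABLE)
Found simplifiable subexpr at path LRLR: (7*5)
One SIMPLIFY step would give: (((b*(x+4))+(((a+y)*35)*((5*5)*(y*9))))*(((6+(2*x))+((1*z)+(y*3)))+(((y+a)+a)+((3*0)*a))))
-> NOT in normal form.

Answer: no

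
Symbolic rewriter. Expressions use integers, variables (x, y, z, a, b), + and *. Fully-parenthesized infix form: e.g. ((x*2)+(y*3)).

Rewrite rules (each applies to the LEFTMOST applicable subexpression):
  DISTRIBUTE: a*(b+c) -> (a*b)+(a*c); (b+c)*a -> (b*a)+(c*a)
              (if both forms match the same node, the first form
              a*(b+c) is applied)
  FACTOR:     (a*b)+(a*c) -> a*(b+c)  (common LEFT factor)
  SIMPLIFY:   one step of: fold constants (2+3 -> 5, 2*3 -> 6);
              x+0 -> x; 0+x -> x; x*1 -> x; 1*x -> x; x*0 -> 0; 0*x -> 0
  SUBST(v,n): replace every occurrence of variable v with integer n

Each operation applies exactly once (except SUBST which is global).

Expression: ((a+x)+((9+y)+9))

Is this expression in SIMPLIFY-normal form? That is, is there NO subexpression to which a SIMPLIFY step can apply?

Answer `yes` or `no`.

Expression: ((a+x)+((9+y)+9))
Scanning for simplifiable subexpressions (pre-order)...
  at root: ((a+x)+((9+y)+9)) (not simplifiable)
  at L: (a+x) (not simplifiable)
  at R: ((9+y)+9) (not simplifiable)
  at RL: (9+y) (not simplifiable)
Result: no simplifiable subexpression found -> normal form.

Answer: yes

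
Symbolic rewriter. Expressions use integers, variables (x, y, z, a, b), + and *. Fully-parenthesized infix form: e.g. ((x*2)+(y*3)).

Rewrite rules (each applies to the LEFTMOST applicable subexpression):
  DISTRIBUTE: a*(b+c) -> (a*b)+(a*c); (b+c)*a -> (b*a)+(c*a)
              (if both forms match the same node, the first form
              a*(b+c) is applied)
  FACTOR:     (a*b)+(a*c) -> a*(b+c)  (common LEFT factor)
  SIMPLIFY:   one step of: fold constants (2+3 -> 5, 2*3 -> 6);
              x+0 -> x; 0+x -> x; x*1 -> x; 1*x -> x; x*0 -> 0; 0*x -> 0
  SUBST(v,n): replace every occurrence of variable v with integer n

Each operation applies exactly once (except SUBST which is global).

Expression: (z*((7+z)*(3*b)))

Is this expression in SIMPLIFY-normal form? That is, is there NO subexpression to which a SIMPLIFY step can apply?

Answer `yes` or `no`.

Expression: (z*((7+z)*(3*b)))
Scanning for simplifiable subexpressions (pre-order)...
  at root: (z*((7+z)*(3*b))) (not simplifiable)
  at R: ((7+z)*(3*b)) (not simplifiable)
  at RL: (7+z) (not simplifiable)
  at RR: (3*b) (not simplifiable)
Result: no simplifiable subexpression found -> normal form.

Answer: yes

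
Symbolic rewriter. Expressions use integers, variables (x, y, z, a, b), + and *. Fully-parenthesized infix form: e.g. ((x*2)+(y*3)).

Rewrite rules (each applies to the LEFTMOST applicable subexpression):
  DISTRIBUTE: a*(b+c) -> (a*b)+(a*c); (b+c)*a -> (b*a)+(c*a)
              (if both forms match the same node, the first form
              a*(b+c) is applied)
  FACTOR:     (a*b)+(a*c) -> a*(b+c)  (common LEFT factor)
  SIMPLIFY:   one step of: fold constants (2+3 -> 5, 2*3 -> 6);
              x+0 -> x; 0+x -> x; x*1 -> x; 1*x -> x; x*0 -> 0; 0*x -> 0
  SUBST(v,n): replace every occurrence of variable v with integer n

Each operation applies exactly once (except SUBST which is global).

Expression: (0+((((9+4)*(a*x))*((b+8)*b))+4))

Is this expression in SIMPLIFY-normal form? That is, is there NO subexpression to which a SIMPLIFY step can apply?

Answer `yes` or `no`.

Answer: no

Derivation:
Expression: (0+((((9+4)*(a*x))*((b+8)*b))+4))
Scanning for simplifiable subexpressions (pre-order)...
  at root: (0+((((9+4)*(a*x))*((b+8)*b))+4)) (SIMPLIFIABLE)
  at R: ((((9+4)*(a*x))*((b+8)*b))+4) (not simplifiable)
  at RL: (((9+4)*(a*x))*((b+8)*b)) (not simplifiable)
  at RLL: ((9+4)*(a*x)) (not simplifiable)
  at RLLL: (9+4) (SIMPLIFIABLE)
  at RLLR: (a*x) (not simplifiable)
  at RLR: ((b+8)*b) (not simplifiable)
  at RLRL: (b+8) (not simplifiable)
Found simplifiable subexpr at path root: (0+((((9+4)*(a*x))*((b+8)*b))+4))
One SIMPLIFY step would give: ((((9+4)*(a*x))*((b+8)*b))+4)
-> NOT in normal form.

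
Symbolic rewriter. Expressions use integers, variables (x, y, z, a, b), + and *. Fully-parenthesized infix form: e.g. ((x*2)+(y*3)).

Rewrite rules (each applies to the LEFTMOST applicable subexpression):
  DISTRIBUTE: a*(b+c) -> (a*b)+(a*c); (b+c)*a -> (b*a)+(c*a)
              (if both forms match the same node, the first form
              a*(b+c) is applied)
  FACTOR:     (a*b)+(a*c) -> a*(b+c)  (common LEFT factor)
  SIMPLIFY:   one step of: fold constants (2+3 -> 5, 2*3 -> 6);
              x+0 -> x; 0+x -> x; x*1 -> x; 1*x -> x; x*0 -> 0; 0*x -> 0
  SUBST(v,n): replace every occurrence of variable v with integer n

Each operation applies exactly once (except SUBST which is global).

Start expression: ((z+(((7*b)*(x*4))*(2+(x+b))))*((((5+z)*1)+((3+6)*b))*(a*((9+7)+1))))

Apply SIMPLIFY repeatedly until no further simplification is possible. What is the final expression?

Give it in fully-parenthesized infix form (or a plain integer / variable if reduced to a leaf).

Start: ((z+(((7*b)*(x*4))*(2+(x+b))))*((((5+z)*1)+((3+6)*b))*(a*((9+7)+1))))
Step 1: at RLL: ((5+z)*1) -> (5+z); overall: ((z+(((7*b)*(x*4))*(2+(x+b))))*((((5+z)*1)+((3+6)*b))*(a*((9+7)+1)))) -> ((z+(((7*b)*(x*4))*(2+(x+b))))*(((5+z)+((3+6)*b))*(a*((9+7)+1))))
Step 2: at RLRL: (3+6) -> 9; overall: ((z+(((7*b)*(x*4))*(2+(x+b))))*(((5+z)+((3+6)*b))*(a*((9+7)+1)))) -> ((z+(((7*b)*(x*4))*(2+(x+b))))*(((5+z)+(9*b))*(a*((9+7)+1))))
Step 3: at RRRL: (9+7) -> 16; overall: ((z+(((7*b)*(x*4))*(2+(x+b))))*(((5+z)+(9*b))*(a*((9+7)+1)))) -> ((z+(((7*b)*(x*4))*(2+(x+b))))*(((5+z)+(9*b))*(a*(16+1))))
Step 4: at RRR: (16+1) -> 17; overall: ((z+(((7*b)*(x*4))*(2+(x+b))))*(((5+z)+(9*b))*(a*(16+1)))) -> ((z+(((7*b)*(x*4))*(2+(x+b))))*(((5+z)+(9*b))*(a*17)))
Fixed point: ((z+(((7*b)*(x*4))*(2+(x+b))))*(((5+z)+(9*b))*(a*17)))

Answer: ((z+(((7*b)*(x*4))*(2+(x+b))))*(((5+z)+(9*b))*(a*17)))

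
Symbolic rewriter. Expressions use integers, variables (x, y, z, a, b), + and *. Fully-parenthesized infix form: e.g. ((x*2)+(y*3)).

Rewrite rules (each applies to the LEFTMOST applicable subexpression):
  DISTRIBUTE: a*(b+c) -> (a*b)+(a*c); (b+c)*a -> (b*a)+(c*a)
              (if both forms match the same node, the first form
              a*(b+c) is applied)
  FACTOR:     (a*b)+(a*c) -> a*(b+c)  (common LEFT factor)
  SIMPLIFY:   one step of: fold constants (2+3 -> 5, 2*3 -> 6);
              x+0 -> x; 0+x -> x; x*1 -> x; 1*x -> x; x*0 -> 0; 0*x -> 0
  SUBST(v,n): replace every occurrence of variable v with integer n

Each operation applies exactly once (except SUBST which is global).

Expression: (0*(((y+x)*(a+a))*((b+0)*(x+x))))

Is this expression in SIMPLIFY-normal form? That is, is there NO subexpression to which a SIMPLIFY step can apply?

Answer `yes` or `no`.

Answer: no

Derivation:
Expression: (0*(((y+x)*(a+a))*((b+0)*(x+x))))
Scanning for simplifiable subexpressions (pre-order)...
  at root: (0*(((y+x)*(a+a))*((b+0)*(x+x)))) (SIMPLIFIABLE)
  at R: (((y+x)*(a+a))*((b+0)*(x+x))) (not simplifiable)
  at RL: ((y+x)*(a+a)) (not simplifiable)
  at RLL: (y+x) (not simplifiable)
  at RLR: (a+a) (not simplifiable)
  at RR: ((b+0)*(x+x)) (not simplifiable)
  at RRL: (b+0) (SIMPLIFIABLE)
  at RRR: (x+x) (not simplifiable)
Found simplifiable subexpr at path root: (0*(((y+x)*(a+a))*((b+0)*(x+x))))
One SIMPLIFY step would give: 0
-> NOT in normal form.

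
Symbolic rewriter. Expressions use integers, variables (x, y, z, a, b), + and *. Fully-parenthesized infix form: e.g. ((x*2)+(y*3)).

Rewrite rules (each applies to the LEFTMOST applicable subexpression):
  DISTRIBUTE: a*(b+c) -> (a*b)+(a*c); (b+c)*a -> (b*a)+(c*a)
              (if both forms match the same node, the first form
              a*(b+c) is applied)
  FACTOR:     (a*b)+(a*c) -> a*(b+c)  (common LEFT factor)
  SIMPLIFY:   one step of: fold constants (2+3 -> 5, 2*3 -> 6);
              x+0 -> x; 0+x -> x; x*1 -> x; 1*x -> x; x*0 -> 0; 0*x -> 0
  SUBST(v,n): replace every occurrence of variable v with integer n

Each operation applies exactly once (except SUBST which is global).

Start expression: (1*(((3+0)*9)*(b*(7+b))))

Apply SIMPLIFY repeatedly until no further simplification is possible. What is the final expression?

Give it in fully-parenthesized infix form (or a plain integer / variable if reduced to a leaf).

Start: (1*(((3+0)*9)*(b*(7+b))))
Step 1: at root: (1*(((3+0)*9)*(b*(7+b)))) -> (((3+0)*9)*(b*(7+b))); overall: (1*(((3+0)*9)*(b*(7+b)))) -> (((3+0)*9)*(b*(7+b)))
Step 2: at LL: (3+0) -> 3; overall: (((3+0)*9)*(b*(7+b))) -> ((3*9)*(b*(7+b)))
Step 3: at L: (3*9) -> 27; overall: ((3*9)*(b*(7+b))) -> (27*(b*(7+b)))
Fixed point: (27*(b*(7+b)))

Answer: (27*(b*(7+b)))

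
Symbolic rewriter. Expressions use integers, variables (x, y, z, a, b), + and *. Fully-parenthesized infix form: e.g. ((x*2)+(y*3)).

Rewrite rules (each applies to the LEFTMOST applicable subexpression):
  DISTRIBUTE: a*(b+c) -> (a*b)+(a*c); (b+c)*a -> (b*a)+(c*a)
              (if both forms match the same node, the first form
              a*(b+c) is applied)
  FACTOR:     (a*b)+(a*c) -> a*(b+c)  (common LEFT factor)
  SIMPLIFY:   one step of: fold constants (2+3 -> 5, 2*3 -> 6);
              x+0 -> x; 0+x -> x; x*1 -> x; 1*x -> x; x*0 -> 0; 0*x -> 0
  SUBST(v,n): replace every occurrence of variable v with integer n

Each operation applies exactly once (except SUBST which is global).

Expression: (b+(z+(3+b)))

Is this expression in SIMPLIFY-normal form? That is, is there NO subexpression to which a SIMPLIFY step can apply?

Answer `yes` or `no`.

Expression: (b+(z+(3+b)))
Scanning for simplifiable subexpressions (pre-order)...
  at root: (b+(z+(3+b))) (not simplifiable)
  at R: (z+(3+b)) (not simplifiable)
  at RR: (3+b) (not simplifiable)
Result: no simplifiable subexpression found -> normal form.

Answer: yes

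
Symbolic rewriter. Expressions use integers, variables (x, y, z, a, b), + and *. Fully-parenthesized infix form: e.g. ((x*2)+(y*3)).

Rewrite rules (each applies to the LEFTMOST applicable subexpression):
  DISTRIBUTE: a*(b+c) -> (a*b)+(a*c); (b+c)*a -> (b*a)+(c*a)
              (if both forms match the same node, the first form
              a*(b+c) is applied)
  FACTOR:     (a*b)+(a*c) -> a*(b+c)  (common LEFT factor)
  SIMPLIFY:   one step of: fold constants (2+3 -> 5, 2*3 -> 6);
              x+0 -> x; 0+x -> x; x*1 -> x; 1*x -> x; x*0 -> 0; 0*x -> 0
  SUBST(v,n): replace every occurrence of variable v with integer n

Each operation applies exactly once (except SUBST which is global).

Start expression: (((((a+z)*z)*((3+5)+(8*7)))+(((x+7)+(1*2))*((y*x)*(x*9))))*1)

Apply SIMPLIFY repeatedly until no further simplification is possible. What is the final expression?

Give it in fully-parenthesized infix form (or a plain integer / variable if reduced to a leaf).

Answer: ((((a+z)*z)*64)+(((x+7)+2)*((y*x)*(x*9))))

Derivation:
Start: (((((a+z)*z)*((3+5)+(8*7)))+(((x+7)+(1*2))*((y*x)*(x*9))))*1)
Step 1: at root: (((((a+z)*z)*((3+5)+(8*7)))+(((x+7)+(1*2))*((y*x)*(x*9))))*1) -> ((((a+z)*z)*((3+5)+(8*7)))+(((x+7)+(1*2))*((y*x)*(x*9)))); overall: (((((a+z)*z)*((3+5)+(8*7)))+(((x+7)+(1*2))*((y*x)*(x*9))))*1) -> ((((a+z)*z)*((3+5)+(8*7)))+(((x+7)+(1*2))*((y*x)*(x*9))))
Step 2: at LRL: (3+5) -> 8; overall: ((((a+z)*z)*((3+5)+(8*7)))+(((x+7)+(1*2))*((y*x)*(x*9)))) -> ((((a+z)*z)*(8+(8*7)))+(((x+7)+(1*2))*((y*x)*(x*9))))
Step 3: at LRR: (8*7) -> 56; overall: ((((a+z)*z)*(8+(8*7)))+(((x+7)+(1*2))*((y*x)*(x*9)))) -> ((((a+z)*z)*(8+56))+(((x+7)+(1*2))*((y*x)*(x*9))))
Step 4: at LR: (8+56) -> 64; overall: ((((a+z)*z)*(8+56))+(((x+7)+(1*2))*((y*x)*(x*9)))) -> ((((a+z)*z)*64)+(((x+7)+(1*2))*((y*x)*(x*9))))
Step 5: at RLR: (1*2) -> 2; overall: ((((a+z)*z)*64)+(((x+7)+(1*2))*((y*x)*(x*9)))) -> ((((a+z)*z)*64)+(((x+7)+2)*((y*x)*(x*9))))
Fixed point: ((((a+z)*z)*64)+(((x+7)+2)*((y*x)*(x*9))))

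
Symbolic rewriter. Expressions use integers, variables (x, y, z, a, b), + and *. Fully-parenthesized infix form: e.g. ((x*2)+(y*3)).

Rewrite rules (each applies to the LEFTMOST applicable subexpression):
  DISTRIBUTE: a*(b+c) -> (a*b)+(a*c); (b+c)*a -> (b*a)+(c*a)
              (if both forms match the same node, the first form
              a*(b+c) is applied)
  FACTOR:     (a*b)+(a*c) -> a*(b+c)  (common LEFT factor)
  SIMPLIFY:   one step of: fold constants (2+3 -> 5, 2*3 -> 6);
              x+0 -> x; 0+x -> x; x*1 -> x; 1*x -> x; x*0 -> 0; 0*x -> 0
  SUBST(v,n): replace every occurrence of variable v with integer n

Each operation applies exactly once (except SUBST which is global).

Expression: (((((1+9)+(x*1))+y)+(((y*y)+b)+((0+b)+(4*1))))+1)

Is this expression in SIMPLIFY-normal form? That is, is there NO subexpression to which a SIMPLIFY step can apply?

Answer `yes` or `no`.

Expression: (((((1+9)+(x*1))+y)+(((y*y)+b)+((0+b)+(4*1))))+1)
Scanning for simplifiable subexpressions (pre-order)...
  at root: (((((1+9)+(x*1))+y)+(((y*y)+b)+((0+b)+(4*1))))+1) (not simplifiable)
  at L: ((((1+9)+(x*1))+y)+(((y*y)+b)+((0+b)+(4*1)))) (not simplifiable)
  at LL: (((1+9)+(x*1))+y) (not simplifiable)
  at LLL: ((1+9)+(x*1)) (not simplifiable)
  at LLLL: (1+9) (SIMPLIFIABLE)
  at LLLR: (x*1) (SIMPLIFIABLE)
  at LR: (((y*y)+b)+((0+b)+(4*1))) (not simplifiable)
  at LRL: ((y*y)+b) (not simplifiable)
  at LRLL: (y*y) (not simplifiable)
  at LRR: ((0+b)+(4*1)) (not simplifiable)
  at LRRL: (0+b) (SIMPLIFIABLE)
  at LRRR: (4*1) (SIMPLIFIABLE)
Found simplifiable subexpr at path LLLL: (1+9)
One SIMPLIFY step would give: ((((10+(x*1))+y)+(((y*y)+b)+((0+b)+(4*1))))+1)
-> NOT in normal form.

Answer: no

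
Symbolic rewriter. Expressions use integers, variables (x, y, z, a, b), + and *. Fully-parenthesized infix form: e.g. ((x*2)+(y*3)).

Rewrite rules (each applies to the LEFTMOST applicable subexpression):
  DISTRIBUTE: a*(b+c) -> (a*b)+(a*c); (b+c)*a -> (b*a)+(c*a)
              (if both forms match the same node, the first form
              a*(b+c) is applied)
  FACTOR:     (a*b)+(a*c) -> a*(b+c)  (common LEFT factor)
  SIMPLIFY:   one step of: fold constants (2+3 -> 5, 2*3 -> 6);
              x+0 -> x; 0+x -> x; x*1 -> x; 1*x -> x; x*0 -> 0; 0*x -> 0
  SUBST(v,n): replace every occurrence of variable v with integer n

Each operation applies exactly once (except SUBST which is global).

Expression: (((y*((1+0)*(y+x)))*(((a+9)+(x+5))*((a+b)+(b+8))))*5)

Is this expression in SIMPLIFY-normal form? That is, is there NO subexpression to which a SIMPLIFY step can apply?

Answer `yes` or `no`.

Expression: (((y*((1+0)*(y+x)))*(((a+9)+(x+5))*((a+b)+(b+8))))*5)
Scanning for simplifiable subexpressions (pre-order)...
  at root: (((y*((1+0)*(y+x)))*(((a+9)+(x+5))*((a+b)+(b+8))))*5) (not simplifiable)
  at L: ((y*((1+0)*(y+x)))*(((a+9)+(x+5))*((a+b)+(b+8)))) (not simplifiable)
  at LL: (y*((1+0)*(y+x))) (not simplifiable)
  at LLR: ((1+0)*(y+x)) (not simplifiable)
  at LLRL: (1+0) (SIMPLIFIABLE)
  at LLRR: (y+x) (not simplifiable)
  at LR: (((a+9)+(x+5))*((a+b)+(b+8))) (not simplifiable)
  at LRL: ((a+9)+(x+5)) (not simplifiable)
  at LRLL: (a+9) (not simplifiable)
  at LRLR: (x+5) (not simplifiable)
  at LRR: ((a+b)+(b+8)) (not simplifiable)
  at LRRL: (a+b) (not simplifiable)
  at LRRR: (b+8) (not simplifiable)
Found simplifiable subexpr at path LLRL: (1+0)
One SIMPLIFY step would give: (((y*(1*(y+x)))*(((a+9)+(x+5))*((a+b)+(b+8))))*5)
-> NOT in normal form.

Answer: no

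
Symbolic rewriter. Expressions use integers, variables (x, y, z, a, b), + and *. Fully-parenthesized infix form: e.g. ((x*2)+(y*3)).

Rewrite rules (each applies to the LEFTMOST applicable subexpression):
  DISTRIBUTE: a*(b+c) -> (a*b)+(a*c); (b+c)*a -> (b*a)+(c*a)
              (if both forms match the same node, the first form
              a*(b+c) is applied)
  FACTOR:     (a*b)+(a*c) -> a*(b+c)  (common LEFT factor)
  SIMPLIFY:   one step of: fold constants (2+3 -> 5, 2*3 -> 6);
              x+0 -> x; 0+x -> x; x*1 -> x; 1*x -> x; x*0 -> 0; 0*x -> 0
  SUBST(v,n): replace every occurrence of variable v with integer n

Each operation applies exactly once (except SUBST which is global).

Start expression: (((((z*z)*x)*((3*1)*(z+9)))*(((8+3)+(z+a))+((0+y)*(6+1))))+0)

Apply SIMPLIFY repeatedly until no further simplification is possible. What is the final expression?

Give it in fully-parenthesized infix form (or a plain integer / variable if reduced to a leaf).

Start: (((((z*z)*x)*((3*1)*(z+9)))*(((8+3)+(z+a))+((0+y)*(6+1))))+0)
Step 1: at root: (((((z*z)*x)*((3*1)*(z+9)))*(((8+3)+(z+a))+((0+y)*(6+1))))+0) -> ((((z*z)*x)*((3*1)*(z+9)))*(((8+3)+(z+a))+((0+y)*(6+1)))); overall: (((((z*z)*x)*((3*1)*(z+9)))*(((8+3)+(z+a))+((0+y)*(6+1))))+0) -> ((((z*z)*x)*((3*1)*(z+9)))*(((8+3)+(z+a))+((0+y)*(6+1))))
Step 2: at LRL: (3*1) -> 3; overall: ((((z*z)*x)*((3*1)*(z+9)))*(((8+3)+(z+a))+((0+y)*(6+1)))) -> ((((z*z)*x)*(3*(z+9)))*(((8+3)+(z+a))+((0+y)*(6+1))))
Step 3: at RLL: (8+3) -> 11; overall: ((((z*z)*x)*(3*(z+9)))*(((8+3)+(z+a))+((0+y)*(6+1)))) -> ((((z*z)*x)*(3*(z+9)))*((11+(z+a))+((0+y)*(6+1))))
Step 4: at RRL: (0+y) -> y; overall: ((((z*z)*x)*(3*(z+9)))*((11+(z+a))+((0+y)*(6+1)))) -> ((((z*z)*x)*(3*(z+9)))*((11+(z+a))+(y*(6+1))))
Step 5: at RRR: (6+1) -> 7; overall: ((((z*z)*x)*(3*(z+9)))*((11+(z+a))+(y*(6+1)))) -> ((((z*z)*x)*(3*(z+9)))*((11+(z+a))+(y*7)))
Fixed point: ((((z*z)*x)*(3*(z+9)))*((11+(z+a))+(y*7)))

Answer: ((((z*z)*x)*(3*(z+9)))*((11+(z+a))+(y*7)))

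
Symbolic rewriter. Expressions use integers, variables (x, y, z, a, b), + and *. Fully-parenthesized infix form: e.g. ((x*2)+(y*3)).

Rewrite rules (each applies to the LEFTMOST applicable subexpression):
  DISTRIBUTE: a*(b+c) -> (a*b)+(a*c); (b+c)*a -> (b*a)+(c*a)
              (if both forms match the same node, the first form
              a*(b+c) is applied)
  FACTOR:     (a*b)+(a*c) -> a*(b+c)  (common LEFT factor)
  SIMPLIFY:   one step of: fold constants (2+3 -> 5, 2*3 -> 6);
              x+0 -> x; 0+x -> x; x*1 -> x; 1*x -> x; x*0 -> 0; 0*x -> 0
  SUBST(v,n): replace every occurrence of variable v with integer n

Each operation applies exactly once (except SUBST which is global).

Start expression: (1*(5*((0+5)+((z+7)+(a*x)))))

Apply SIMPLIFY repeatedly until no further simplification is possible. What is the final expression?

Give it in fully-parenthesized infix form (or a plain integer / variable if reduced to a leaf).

Start: (1*(5*((0+5)+((z+7)+(a*x)))))
Step 1: at root: (1*(5*((0+5)+((z+7)+(a*x))))) -> (5*((0+5)+((z+7)+(a*x)))); overall: (1*(5*((0+5)+((z+7)+(a*x))))) -> (5*((0+5)+((z+7)+(a*x))))
Step 2: at RL: (0+5) -> 5; overall: (5*((0+5)+((z+7)+(a*x)))) -> (5*(5+((z+7)+(a*x))))
Fixed point: (5*(5+((z+7)+(a*x))))

Answer: (5*(5+((z+7)+(a*x))))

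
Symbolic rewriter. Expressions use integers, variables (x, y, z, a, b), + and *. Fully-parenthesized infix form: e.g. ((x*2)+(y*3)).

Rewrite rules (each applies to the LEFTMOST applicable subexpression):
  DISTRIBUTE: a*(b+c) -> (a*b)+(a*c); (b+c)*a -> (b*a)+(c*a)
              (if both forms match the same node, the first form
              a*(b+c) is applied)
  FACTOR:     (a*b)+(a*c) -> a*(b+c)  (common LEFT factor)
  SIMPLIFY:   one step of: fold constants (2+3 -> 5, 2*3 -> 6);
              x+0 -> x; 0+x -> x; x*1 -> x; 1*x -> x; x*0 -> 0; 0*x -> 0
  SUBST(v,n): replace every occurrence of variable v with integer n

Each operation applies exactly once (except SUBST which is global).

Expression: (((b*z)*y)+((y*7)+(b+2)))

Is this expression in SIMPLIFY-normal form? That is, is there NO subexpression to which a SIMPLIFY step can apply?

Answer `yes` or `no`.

Expression: (((b*z)*y)+((y*7)+(b+2)))
Scanning for simplifiable subexpressions (pre-order)...
  at root: (((b*z)*y)+((y*7)+(b+2))) (not simplifiable)
  at L: ((b*z)*y) (not simplifiable)
  at LL: (b*z) (not simplifiable)
  at R: ((y*7)+(b+2)) (not simplifiable)
  at RL: (y*7) (not simplifiable)
  at RR: (b+2) (not simplifiable)
Result: no simplifiable subexpression found -> normal form.

Answer: yes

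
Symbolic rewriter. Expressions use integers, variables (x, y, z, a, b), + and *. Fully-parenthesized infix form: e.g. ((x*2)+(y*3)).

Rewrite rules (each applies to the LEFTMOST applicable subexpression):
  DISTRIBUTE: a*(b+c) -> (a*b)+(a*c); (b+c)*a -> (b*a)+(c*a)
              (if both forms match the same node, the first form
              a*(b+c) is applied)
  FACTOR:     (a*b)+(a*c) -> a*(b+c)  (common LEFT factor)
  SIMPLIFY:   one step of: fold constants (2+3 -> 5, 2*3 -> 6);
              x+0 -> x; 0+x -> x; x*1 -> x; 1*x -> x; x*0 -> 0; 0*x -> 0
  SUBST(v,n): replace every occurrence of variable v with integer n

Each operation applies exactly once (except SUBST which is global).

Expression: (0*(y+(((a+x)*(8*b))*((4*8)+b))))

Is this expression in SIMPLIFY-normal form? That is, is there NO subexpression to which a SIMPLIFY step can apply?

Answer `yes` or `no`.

Answer: no

Derivation:
Expression: (0*(y+(((a+x)*(8*b))*((4*8)+b))))
Scanning for simplifiable subexpressions (pre-order)...
  at root: (0*(y+(((a+x)*(8*b))*((4*8)+b)))) (SIMPLIFIABLE)
  at R: (y+(((a+x)*(8*b))*((4*8)+b))) (not simplifiable)
  at RR: (((a+x)*(8*b))*((4*8)+b)) (not simplifiable)
  at RRL: ((a+x)*(8*b)) (not simplifiable)
  at RRLL: (a+x) (not simplifiable)
  at RRLR: (8*b) (not simplifiable)
  at RRR: ((4*8)+b) (not simplifiable)
  at RRRL: (4*8) (SIMPLIFIABLE)
Found simplifiable subexpr at path root: (0*(y+(((a+x)*(8*b))*((4*8)+b))))
One SIMPLIFY step would give: 0
-> NOT in normal form.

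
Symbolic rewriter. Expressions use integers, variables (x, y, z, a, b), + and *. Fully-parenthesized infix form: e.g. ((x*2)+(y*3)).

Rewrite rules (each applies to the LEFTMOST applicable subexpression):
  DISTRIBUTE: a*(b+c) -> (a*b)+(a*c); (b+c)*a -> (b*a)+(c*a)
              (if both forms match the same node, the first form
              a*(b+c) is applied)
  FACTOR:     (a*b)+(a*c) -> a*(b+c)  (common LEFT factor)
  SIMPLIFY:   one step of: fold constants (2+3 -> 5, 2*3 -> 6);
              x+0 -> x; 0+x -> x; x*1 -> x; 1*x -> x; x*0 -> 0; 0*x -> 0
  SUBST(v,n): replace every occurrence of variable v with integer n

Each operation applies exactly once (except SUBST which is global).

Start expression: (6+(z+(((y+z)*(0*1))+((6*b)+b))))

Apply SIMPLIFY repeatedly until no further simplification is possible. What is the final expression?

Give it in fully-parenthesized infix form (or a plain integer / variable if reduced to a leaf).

Answer: (6+(z+((6*b)+b)))

Derivation:
Start: (6+(z+(((y+z)*(0*1))+((6*b)+b))))
Step 1: at RRLR: (0*1) -> 0; overall: (6+(z+(((y+z)*(0*1))+((6*b)+b)))) -> (6+(z+(((y+z)*0)+((6*b)+b))))
Step 2: at RRL: ((y+z)*0) -> 0; overall: (6+(z+(((y+z)*0)+((6*b)+b)))) -> (6+(z+(0+((6*b)+b))))
Step 3: at RR: (0+((6*b)+b)) -> ((6*b)+b); overall: (6+(z+(0+((6*b)+b)))) -> (6+(z+((6*b)+b)))
Fixed point: (6+(z+((6*b)+b)))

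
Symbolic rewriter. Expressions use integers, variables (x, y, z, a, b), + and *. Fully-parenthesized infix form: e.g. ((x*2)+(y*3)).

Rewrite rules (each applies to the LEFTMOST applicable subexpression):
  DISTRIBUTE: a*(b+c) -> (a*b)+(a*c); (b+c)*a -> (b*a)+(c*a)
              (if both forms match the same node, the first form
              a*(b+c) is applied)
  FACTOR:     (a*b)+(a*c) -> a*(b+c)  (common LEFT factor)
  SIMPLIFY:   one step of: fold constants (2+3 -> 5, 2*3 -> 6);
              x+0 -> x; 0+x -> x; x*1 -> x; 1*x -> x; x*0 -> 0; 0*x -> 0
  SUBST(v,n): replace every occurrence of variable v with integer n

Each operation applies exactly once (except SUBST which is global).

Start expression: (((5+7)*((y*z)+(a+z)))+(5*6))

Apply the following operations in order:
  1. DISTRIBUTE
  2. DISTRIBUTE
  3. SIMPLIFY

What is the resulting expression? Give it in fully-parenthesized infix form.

Start: (((5+7)*((y*z)+(a+z)))+(5*6))
Apply DISTRIBUTE at L (target: ((5+7)*((y*z)+(a+z)))): (((5+7)*((y*z)+(a+z)))+(5*6)) -> ((((5+7)*(y*z))+((5+7)*(a+z)))+(5*6))
Apply DISTRIBUTE at LL (target: ((5+7)*(y*z))): ((((5+7)*(y*z))+((5+7)*(a+z)))+(5*6)) -> ((((5*(y*z))+(7*(y*z)))+((5+7)*(a+z)))+(5*6))
Apply SIMPLIFY at LRL (target: (5+7)): ((((5*(y*z))+(7*(y*z)))+((5+7)*(a+z)))+(5*6)) -> ((((5*(y*z))+(7*(y*z)))+(12*(a+z)))+(5*6))

Answer: ((((5*(y*z))+(7*(y*z)))+(12*(a+z)))+(5*6))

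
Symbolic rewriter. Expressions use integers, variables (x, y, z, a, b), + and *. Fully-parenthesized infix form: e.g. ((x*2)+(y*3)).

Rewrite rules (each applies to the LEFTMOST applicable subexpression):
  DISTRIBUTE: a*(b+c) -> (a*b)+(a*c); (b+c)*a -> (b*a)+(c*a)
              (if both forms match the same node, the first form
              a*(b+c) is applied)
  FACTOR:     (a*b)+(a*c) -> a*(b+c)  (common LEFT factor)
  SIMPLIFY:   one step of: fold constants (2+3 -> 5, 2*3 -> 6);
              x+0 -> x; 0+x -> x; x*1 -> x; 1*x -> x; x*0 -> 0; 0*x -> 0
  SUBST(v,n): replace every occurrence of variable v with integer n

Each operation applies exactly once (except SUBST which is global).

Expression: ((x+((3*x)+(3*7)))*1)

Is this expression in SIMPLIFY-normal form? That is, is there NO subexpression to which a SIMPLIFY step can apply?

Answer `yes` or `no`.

Expression: ((x+((3*x)+(3*7)))*1)
Scanning for simplifiable subexpressions (pre-order)...
  at root: ((x+((3*x)+(3*7)))*1) (SIMPLIFIABLE)
  at L: (x+((3*x)+(3*7))) (not simplifiable)
  at LR: ((3*x)+(3*7)) (not simplifiable)
  at LRL: (3*x) (not simplifiable)
  at LRR: (3*7) (SIMPLIFIABLE)
Found simplifiable subexpr at path root: ((x+((3*x)+(3*7)))*1)
One SIMPLIFY step would give: (x+((3*x)+(3*7)))
-> NOT in normal form.

Answer: no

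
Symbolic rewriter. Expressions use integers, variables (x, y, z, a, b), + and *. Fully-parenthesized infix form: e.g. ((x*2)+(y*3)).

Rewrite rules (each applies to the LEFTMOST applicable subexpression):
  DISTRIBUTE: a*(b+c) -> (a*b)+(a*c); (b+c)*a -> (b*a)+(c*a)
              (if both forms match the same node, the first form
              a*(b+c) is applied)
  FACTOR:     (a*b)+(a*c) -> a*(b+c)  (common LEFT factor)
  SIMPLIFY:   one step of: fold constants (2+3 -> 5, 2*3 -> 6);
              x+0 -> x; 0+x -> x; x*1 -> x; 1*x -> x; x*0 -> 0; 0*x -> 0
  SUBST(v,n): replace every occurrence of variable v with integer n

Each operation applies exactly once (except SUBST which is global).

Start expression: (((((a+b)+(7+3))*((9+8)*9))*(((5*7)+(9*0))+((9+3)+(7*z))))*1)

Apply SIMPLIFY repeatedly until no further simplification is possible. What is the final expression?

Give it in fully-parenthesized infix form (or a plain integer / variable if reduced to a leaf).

Answer: ((((a+b)+10)*153)*(35+(12+(7*z))))

Derivation:
Start: (((((a+b)+(7+3))*((9+8)*9))*(((5*7)+(9*0))+((9+3)+(7*z))))*1)
Step 1: at root: (((((a+b)+(7+3))*((9+8)*9))*(((5*7)+(9*0))+((9+3)+(7*z))))*1) -> ((((a+b)+(7+3))*((9+8)*9))*(((5*7)+(9*0))+((9+3)+(7*z)))); overall: (((((a+b)+(7+3))*((9+8)*9))*(((5*7)+(9*0))+((9+3)+(7*z))))*1) -> ((((a+b)+(7+3))*((9+8)*9))*(((5*7)+(9*0))+((9+3)+(7*z))))
Step 2: at LLR: (7+3) -> 10; overall: ((((a+b)+(7+3))*((9+8)*9))*(((5*7)+(9*0))+((9+3)+(7*z)))) -> ((((a+b)+10)*((9+8)*9))*(((5*7)+(9*0))+((9+3)+(7*z))))
Step 3: at LRL: (9+8) -> 17; overall: ((((a+b)+10)*((9+8)*9))*(((5*7)+(9*0))+((9+3)+(7*z)))) -> ((((a+b)+10)*(17*9))*(((5*7)+(9*0))+((9+3)+(7*z))))
Step 4: at LR: (17*9) -> 153; overall: ((((a+b)+10)*(17*9))*(((5*7)+(9*0))+((9+3)+(7*z)))) -> ((((a+b)+10)*153)*(((5*7)+(9*0))+((9+3)+(7*z))))
Step 5: at RLL: (5*7) -> 35; overall: ((((a+b)+10)*153)*(((5*7)+(9*0))+((9+3)+(7*z)))) -> ((((a+b)+10)*153)*((35+(9*0))+((9+3)+(7*z))))
Step 6: at RLR: (9*0) -> 0; overall: ((((a+b)+10)*153)*((35+(9*0))+((9+3)+(7*z)))) -> ((((a+b)+10)*153)*((35+0)+((9+3)+(7*z))))
Step 7: at RL: (35+0) -> 35; overall: ((((a+b)+10)*153)*((35+0)+((9+3)+(7*z)))) -> ((((a+b)+10)*153)*(35+((9+3)+(7*z))))
Step 8: at RRL: (9+3) -> 12; overall: ((((a+b)+10)*153)*(35+((9+3)+(7*z)))) -> ((((a+b)+10)*153)*(35+(12+(7*z))))
Fixed point: ((((a+b)+10)*153)*(35+(12+(7*z))))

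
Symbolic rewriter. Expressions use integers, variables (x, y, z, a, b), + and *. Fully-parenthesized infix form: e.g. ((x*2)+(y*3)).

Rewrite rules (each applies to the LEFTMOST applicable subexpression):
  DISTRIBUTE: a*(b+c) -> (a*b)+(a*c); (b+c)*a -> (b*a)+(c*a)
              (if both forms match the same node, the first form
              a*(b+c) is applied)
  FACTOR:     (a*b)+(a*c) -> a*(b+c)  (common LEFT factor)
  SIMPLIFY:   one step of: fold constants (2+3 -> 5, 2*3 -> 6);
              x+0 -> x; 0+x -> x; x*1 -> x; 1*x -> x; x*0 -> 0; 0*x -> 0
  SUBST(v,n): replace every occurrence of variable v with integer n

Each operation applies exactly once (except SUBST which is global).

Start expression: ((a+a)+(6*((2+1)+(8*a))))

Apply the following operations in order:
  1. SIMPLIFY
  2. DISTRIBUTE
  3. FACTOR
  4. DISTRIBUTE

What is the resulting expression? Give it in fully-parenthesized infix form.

Start: ((a+a)+(6*((2+1)+(8*a))))
Apply SIMPLIFY at RRL (target: (2+1)): ((a+a)+(6*((2+1)+(8*a)))) -> ((a+a)+(6*(3+(8*a))))
Apply DISTRIBUTE at R (target: (6*(3+(8*a)))): ((a+a)+(6*(3+(8*a)))) -> ((a+a)+((6*3)+(6*(8*a))))
Apply FACTOR at R (target: ((6*3)+(6*(8*a)))): ((a+a)+((6*3)+(6*(8*a)))) -> ((a+a)+(6*(3+(8*a))))
Apply DISTRIBUTE at R (target: (6*(3+(8*a)))): ((a+a)+(6*(3+(8*a)))) -> ((a+a)+((6*3)+(6*(8*a))))

Answer: ((a+a)+((6*3)+(6*(8*a))))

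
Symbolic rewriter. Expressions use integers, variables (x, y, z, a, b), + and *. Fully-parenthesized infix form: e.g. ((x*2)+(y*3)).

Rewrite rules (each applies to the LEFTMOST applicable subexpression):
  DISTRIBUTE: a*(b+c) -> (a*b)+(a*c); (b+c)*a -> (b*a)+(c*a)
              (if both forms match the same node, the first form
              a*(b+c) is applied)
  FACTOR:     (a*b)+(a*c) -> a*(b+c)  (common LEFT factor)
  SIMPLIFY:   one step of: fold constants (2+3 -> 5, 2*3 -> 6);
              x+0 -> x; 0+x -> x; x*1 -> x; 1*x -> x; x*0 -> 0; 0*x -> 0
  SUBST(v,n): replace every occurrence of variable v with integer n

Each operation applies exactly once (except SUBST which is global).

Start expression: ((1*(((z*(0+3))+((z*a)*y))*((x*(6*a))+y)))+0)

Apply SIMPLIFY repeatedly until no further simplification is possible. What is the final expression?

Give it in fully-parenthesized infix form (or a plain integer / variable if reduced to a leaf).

Start: ((1*(((z*(0+3))+((z*a)*y))*((x*(6*a))+y)))+0)
Step 1: at root: ((1*(((z*(0+3))+((z*a)*y))*((x*(6*a))+y)))+0) -> (1*(((z*(0+3))+((z*a)*y))*((x*(6*a))+y))); overall: ((1*(((z*(0+3))+((z*a)*y))*((x*(6*a))+y)))+0) -> (1*(((z*(0+3))+((z*a)*y))*((x*(6*a))+y)))
Step 2: at root: (1*(((z*(0+3))+((z*a)*y))*((x*(6*a))+y))) -> (((z*(0+3))+((z*a)*y))*((x*(6*a))+y)); overall: (1*(((z*(0+3))+((z*a)*y))*((x*(6*a))+y))) -> (((z*(0+3))+((z*a)*y))*((x*(6*a))+y))
Step 3: at LLR: (0+3) -> 3; overall: (((z*(0+3))+((z*a)*y))*((x*(6*a))+y)) -> (((z*3)+((z*a)*y))*((x*(6*a))+y))
Fixed point: (((z*3)+((z*a)*y))*((x*(6*a))+y))

Answer: (((z*3)+((z*a)*y))*((x*(6*a))+y))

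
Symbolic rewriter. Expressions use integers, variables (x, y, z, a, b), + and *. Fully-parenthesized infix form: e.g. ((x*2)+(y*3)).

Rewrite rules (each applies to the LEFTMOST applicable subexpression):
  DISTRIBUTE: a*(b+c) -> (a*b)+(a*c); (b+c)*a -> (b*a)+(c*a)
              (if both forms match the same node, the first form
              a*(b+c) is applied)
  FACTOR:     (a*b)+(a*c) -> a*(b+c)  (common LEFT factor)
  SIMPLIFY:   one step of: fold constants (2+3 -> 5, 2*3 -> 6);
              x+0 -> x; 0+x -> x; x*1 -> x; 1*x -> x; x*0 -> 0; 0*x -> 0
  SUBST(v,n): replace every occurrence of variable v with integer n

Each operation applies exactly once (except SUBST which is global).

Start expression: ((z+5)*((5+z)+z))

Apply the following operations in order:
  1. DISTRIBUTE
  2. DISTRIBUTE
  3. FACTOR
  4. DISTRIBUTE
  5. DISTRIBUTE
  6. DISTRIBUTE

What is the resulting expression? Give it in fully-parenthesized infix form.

Start: ((z+5)*((5+z)+z))
Apply DISTRIBUTE at root (target: ((z+5)*((5+z)+z))): ((z+5)*((5+z)+z)) -> (((z+5)*(5+z))+((z+5)*z))
Apply DISTRIBUTE at L (target: ((z+5)*(5+z))): (((z+5)*(5+z))+((z+5)*z)) -> ((((z+5)*5)+((z+5)*z))+((z+5)*z))
Apply FACTOR at L (target: (((z+5)*5)+((z+5)*z))): ((((z+5)*5)+((z+5)*z))+((z+5)*z)) -> (((z+5)*(5+z))+((z+5)*z))
Apply DISTRIBUTE at L (target: ((z+5)*(5+z))): (((z+5)*(5+z))+((z+5)*z)) -> ((((z+5)*5)+((z+5)*z))+((z+5)*z))
Apply DISTRIBUTE at LL (target: ((z+5)*5)): ((((z+5)*5)+((z+5)*z))+((z+5)*z)) -> ((((z*5)+(5*5))+((z+5)*z))+((z+5)*z))
Apply DISTRIBUTE at LR (target: ((z+5)*z)): ((((z*5)+(5*5))+((z+5)*z))+((z+5)*z)) -> ((((z*5)+(5*5))+((z*z)+(5*z)))+((z+5)*z))

Answer: ((((z*5)+(5*5))+((z*z)+(5*z)))+((z+5)*z))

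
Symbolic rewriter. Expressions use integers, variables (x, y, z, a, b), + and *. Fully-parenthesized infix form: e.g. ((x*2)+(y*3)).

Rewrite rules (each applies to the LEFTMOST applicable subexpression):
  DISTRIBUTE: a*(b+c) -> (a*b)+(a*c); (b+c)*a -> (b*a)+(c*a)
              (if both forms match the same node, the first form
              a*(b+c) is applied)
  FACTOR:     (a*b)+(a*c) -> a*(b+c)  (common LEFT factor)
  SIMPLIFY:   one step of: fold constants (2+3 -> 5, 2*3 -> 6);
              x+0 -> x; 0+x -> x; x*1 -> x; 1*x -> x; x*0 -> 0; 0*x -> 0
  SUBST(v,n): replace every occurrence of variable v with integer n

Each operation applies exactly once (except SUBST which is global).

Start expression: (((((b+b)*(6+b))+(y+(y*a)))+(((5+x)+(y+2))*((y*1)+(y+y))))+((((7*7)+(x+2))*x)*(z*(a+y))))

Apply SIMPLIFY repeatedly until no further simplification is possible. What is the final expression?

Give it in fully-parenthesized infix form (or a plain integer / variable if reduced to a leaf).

Start: (((((b+b)*(6+b))+(y+(y*a)))+(((5+x)+(y+2))*((y*1)+(y+y))))+((((7*7)+(x+2))*x)*(z*(a+y))))
Step 1: at LRRL: (y*1) -> y; overall: (((((b+b)*(6+b))+(y+(y*a)))+(((5+x)+(y+2))*((y*1)+(y+y))))+((((7*7)+(x+2))*x)*(z*(a+y)))) -> (((((b+b)*(6+b))+(y+(y*a)))+(((5+x)+(y+2))*(y+(y+y))))+((((7*7)+(x+2))*x)*(z*(a+y))))
Step 2: at RLLL: (7*7) -> 49; overall: (((((b+b)*(6+b))+(y+(y*a)))+(((5+x)+(y+2))*(y+(y+y))))+((((7*7)+(x+2))*x)*(z*(a+y)))) -> (((((b+b)*(6+b))+(y+(y*a)))+(((5+x)+(y+2))*(y+(y+y))))+(((49+(x+2))*x)*(z*(a+y))))
Fixed point: (((((b+b)*(6+b))+(y+(y*a)))+(((5+x)+(y+2))*(y+(y+y))))+(((49+(x+2))*x)*(z*(a+y))))

Answer: (((((b+b)*(6+b))+(y+(y*a)))+(((5+x)+(y+2))*(y+(y+y))))+(((49+(x+2))*x)*(z*(a+y))))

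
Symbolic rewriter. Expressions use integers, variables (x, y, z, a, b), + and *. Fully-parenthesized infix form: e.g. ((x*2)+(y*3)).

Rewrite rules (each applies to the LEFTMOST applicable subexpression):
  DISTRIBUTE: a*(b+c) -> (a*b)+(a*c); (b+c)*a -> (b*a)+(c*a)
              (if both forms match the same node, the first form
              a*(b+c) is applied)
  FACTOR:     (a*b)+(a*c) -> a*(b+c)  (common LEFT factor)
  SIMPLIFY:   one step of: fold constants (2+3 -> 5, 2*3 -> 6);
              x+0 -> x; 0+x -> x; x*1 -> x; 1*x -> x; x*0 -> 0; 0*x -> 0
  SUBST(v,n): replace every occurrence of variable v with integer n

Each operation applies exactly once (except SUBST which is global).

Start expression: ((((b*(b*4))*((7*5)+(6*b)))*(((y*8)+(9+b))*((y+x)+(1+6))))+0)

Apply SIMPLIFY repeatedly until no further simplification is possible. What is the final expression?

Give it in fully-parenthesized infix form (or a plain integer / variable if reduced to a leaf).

Start: ((((b*(b*4))*((7*5)+(6*b)))*(((y*8)+(9+b))*((y+x)+(1+6))))+0)
Step 1: at root: ((((b*(b*4))*((7*5)+(6*b)))*(((y*8)+(9+b))*((y+x)+(1+6))))+0) -> (((b*(b*4))*((7*5)+(6*b)))*(((y*8)+(9+b))*((y+x)+(1+6)))); overall: ((((b*(b*4))*((7*5)+(6*b)))*(((y*8)+(9+b))*((y+x)+(1+6))))+0) -> (((b*(b*4))*((7*5)+(6*b)))*(((y*8)+(9+b))*((y+x)+(1+6))))
Step 2: at LRL: (7*5) -> 35; overall: (((b*(b*4))*((7*5)+(6*b)))*(((y*8)+(9+b))*((y+x)+(1+6)))) -> (((b*(b*4))*(35+(6*b)))*(((y*8)+(9+b))*((y+x)+(1+6))))
Step 3: at RRR: (1+6) -> 7; overall: (((b*(b*4))*(35+(6*b)))*(((y*8)+(9+b))*((y+x)+(1+6)))) -> (((b*(b*4))*(35+(6*b)))*(((y*8)+(9+b))*((y+x)+7)))
Fixed point: (((b*(b*4))*(35+(6*b)))*(((y*8)+(9+b))*((y+x)+7)))

Answer: (((b*(b*4))*(35+(6*b)))*(((y*8)+(9+b))*((y+x)+7)))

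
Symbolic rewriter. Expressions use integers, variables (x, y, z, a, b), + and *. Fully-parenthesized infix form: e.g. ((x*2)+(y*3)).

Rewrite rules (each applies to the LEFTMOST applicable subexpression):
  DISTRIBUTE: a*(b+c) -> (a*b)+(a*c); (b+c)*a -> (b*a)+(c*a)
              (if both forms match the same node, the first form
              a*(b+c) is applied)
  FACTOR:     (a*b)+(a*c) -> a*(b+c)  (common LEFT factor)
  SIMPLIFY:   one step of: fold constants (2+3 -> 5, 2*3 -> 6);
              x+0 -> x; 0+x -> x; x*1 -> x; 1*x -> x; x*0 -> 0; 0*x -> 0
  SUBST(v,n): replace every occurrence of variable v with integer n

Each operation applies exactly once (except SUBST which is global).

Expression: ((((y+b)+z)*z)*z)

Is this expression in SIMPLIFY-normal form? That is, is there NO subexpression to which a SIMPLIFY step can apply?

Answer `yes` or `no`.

Expression: ((((y+b)+z)*z)*z)
Scanning for simplifiable subexpressions (pre-order)...
  at root: ((((y+b)+z)*z)*z) (not simplifiable)
  at L: (((y+b)+z)*z) (not simplifiable)
  at LL: ((y+b)+z) (not simplifiable)
  at LLL: (y+b) (not simplifiable)
Result: no simplifiable subexpression found -> normal form.

Answer: yes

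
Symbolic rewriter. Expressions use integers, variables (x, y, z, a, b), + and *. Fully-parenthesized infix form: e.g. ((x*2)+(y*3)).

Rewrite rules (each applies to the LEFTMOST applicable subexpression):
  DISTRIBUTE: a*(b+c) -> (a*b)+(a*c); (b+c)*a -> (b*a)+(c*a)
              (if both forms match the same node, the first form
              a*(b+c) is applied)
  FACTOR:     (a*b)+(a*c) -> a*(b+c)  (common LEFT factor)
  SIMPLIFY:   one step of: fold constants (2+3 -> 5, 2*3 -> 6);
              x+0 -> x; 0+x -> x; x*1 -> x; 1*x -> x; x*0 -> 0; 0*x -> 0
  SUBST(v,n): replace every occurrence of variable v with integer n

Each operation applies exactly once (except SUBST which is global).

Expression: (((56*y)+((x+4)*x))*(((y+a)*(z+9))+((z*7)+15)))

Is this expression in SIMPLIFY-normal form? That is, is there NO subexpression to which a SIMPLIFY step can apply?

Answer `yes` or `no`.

Answer: yes

Derivation:
Expression: (((56*y)+((x+4)*x))*(((y+a)*(z+9))+((z*7)+15)))
Scanning for simplifiable subexpressions (pre-order)...
  at root: (((56*y)+((x+4)*x))*(((y+a)*(z+9))+((z*7)+15))) (not simplifiable)
  at L: ((56*y)+((x+4)*x)) (not simplifiable)
  at LL: (56*y) (not simplifiable)
  at LR: ((x+4)*x) (not simplifiable)
  at LRL: (x+4) (not simplifiable)
  at R: (((y+a)*(z+9))+((z*7)+15)) (not simplifiable)
  at RL: ((y+a)*(z+9)) (not simplifiable)
  at RLL: (y+a) (not simplifiable)
  at RLR: (z+9) (not simplifiable)
  at RR: ((z*7)+15) (not simplifiable)
  at RRL: (z*7) (not simplifiable)
Result: no simplifiable subexpression found -> normal form.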